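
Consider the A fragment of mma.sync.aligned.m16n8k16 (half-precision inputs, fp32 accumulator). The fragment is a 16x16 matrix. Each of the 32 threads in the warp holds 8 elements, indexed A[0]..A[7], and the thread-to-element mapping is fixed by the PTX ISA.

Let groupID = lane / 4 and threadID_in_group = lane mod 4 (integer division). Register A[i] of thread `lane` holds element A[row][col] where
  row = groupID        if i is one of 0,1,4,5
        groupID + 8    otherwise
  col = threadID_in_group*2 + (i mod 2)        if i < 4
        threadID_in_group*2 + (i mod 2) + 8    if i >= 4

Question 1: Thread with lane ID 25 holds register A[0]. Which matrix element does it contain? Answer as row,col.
lane 25: G=6 (25/4), T=1 (25%4)
i=0: r=6+0=6, c=1*2+0+0=2

6,2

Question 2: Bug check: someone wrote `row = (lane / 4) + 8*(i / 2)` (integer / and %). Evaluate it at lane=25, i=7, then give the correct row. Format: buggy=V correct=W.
`(lane / 4) + 8*(i / 2)`[25,7]->30
25: g=6,t=1
[7] (6+8,1*2+1+8) = (14,11)
row: 30 vs 14

buggy=30 correct=14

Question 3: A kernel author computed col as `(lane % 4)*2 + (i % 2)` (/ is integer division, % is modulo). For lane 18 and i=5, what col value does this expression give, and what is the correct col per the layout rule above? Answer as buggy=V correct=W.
`(lane % 4)*2 + (i % 2)`[18,5]->5
L=18->g=18>>2=4, t=18&3=2
[5]->row 4+0=4  col 2·2+1+8=13
col: 5 vs 13

buggy=5 correct=13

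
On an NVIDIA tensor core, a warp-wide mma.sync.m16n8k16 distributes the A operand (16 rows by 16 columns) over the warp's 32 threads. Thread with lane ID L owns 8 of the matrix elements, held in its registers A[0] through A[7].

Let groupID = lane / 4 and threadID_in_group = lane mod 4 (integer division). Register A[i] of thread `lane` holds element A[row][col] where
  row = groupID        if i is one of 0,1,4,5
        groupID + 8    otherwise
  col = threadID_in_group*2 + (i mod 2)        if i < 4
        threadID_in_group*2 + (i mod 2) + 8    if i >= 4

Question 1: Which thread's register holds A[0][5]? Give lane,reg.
2,1

r=0→G=0,rhi=0  c=5→chi=0,T=2,p=1
L=0*4+2=2  i=0*4+0*2+1=1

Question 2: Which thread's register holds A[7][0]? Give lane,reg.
28,0

r=7→G=7,rhi=0  c=0→chi=0,T=0,p=0
L=7*4+0=28  i=0*4+0*2+0=0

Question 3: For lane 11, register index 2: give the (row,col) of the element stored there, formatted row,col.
10,6

lane 11->11/4=2, 11 mod 4=3
i=2  r:2+8->10  c:2·3+0+0->6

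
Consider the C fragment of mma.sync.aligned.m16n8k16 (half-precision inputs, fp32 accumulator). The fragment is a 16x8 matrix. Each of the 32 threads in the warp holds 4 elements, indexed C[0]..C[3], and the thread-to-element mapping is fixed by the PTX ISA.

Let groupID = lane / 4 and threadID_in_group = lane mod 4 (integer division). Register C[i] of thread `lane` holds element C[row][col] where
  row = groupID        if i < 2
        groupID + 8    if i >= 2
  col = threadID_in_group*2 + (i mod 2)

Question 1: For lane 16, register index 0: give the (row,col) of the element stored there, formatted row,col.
4,0

lane 16: g=4 (16/4), t=0 (16%4)
i=0: r=4+0=4, c=0*2+0=0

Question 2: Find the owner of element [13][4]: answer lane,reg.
r=13⇒gr=5,Rb=1  c=4⇒th=2,odd=0
L=5*4+2=22  i=1*2+0=2

22,2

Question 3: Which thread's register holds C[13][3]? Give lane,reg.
21,3

r=13->g=5,rb=1  c=3->t=1,b0=1
L=5*4+1=21  i=1*2+1=3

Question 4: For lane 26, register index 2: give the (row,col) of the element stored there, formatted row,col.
lane 26→26/4=6, 26 mod 4=2
i=2  r:6+8→14  c:2·2+0→4

14,4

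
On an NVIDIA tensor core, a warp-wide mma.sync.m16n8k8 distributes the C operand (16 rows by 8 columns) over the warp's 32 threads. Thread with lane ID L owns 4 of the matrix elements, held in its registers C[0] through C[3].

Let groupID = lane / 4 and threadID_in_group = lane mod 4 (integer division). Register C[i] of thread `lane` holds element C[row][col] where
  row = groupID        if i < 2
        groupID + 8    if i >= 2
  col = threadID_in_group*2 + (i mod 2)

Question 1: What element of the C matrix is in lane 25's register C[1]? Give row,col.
lane 25->25/4=6, 25 mod 4=1
i=1  r:6+0->6  c:2·1+1->3

6,3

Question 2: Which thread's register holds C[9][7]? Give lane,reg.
r=9→G=1,rhi=1  c=7→T=3,p=1
L=1*4+3=7  i=1*2+1=3

7,3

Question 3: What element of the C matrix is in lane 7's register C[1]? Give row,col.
1,7

7: gr=1,th=3
[1] (1+0,3*2+1) = (1,7)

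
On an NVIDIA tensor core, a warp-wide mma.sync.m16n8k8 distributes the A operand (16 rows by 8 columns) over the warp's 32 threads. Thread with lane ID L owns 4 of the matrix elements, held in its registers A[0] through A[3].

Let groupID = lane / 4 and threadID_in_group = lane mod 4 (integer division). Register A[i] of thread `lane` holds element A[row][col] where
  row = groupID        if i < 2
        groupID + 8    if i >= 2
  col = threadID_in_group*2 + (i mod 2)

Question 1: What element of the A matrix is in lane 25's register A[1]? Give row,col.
L=25->gid=25>>2=6, tid=25&3=1
[1]->row 6+0=6  col 1·2+1=3

6,3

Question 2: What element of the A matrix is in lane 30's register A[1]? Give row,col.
L=30⇒gr=30>>2=7, th=30&3=2
[1]⇒row 7+0=7  col 2·2+1=5

7,5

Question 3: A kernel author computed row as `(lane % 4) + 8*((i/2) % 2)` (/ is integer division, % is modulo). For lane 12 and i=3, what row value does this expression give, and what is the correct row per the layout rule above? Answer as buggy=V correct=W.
buggy=8 correct=11

`(lane % 4) + 8*((i/2) % 2)`[12,3]->8
lane 12->12/4=3, 12 mod 4=0
i=3  r:3+8->11  c:2·0+1->1
row: 8 vs 11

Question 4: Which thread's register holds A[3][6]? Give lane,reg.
15,0

r=3⇒gr=3,Rb=0  c=6⇒th=3,odd=0
L=3*4+3=15  i=0*2+0=0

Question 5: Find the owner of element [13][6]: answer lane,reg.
23,2

r=13→G=5,rhi=1  c=6→T=3,p=0
L=5*4+3=23  i=1*2+0=2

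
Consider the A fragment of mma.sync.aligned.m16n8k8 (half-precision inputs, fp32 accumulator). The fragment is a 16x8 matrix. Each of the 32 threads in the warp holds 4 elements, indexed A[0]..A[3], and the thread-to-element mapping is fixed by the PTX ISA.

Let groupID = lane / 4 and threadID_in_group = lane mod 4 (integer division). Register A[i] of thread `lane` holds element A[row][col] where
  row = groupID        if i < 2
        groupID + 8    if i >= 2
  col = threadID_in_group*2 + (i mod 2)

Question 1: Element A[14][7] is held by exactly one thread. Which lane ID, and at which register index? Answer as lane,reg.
27,3

r=14→G=6,rhi=1  c=7→T=3,p=1
L=6*4+3=27  i=1*2+1=3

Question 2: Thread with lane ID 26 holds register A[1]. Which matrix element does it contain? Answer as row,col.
26: G=6,T=2
[1] (6+0,2*2+1) = (6,5)

6,5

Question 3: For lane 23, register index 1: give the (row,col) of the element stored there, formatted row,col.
lane 23=>23/4=5, 23 mod 4=3
i=1  r:5+0=>5  c:2·3+1=>7

5,7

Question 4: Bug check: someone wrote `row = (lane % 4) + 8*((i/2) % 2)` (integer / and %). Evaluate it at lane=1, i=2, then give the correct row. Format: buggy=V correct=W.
buggy=9 correct=8

`(lane % 4) + 8*((i/2) % 2)`[1,2]->9
L=1->gid=1>>2=0, tid=1&3=1
[2]->row 0+8=8  col 1·2+0=2
row: 9 vs 8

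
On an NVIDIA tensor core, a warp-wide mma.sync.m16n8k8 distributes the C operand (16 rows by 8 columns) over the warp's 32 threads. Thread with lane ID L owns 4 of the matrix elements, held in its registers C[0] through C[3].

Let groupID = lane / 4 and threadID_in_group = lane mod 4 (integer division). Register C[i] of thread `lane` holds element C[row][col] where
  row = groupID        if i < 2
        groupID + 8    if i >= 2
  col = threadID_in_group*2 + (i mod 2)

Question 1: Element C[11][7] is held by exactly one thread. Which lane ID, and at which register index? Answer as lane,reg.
r: 11->gid=3,r8=1  c: 7->tid=3,i&1=1
L=3*4+3=15  i=1*2+1=3

15,3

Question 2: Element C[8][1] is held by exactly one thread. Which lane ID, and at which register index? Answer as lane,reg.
0,3

r:8=>grp=0,rB=1  c:1=>tig=0,lo=1
L=0*4+0=0  i=1*2+1=3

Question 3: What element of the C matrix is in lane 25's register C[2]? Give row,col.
14,2

25: g=6,t=1
[2] (6+8,1*2+0) = (14,2)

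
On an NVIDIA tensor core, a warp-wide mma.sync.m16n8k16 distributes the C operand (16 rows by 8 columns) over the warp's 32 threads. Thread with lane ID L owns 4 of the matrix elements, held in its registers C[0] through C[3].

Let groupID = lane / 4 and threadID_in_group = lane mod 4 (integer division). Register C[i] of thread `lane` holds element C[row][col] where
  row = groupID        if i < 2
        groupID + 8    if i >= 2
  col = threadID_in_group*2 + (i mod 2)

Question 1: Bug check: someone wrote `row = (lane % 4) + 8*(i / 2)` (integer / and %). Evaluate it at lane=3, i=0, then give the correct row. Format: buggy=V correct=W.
`(lane % 4) + 8*(i / 2)`[3,0]=>3
3: grp=0,tig=3
[0] (0+0,3*2+0) = (0,6)
row: 3 vs 0

buggy=3 correct=0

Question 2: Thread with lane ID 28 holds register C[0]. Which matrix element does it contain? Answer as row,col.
L=28->g=28>>2=7, t=28&3=0
[0]->row 7+0=7  col 0·2+0=0

7,0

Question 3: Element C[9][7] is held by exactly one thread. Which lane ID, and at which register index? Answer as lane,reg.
r=9→G=1,rhi=1  c=7→T=3,p=1
L=1*4+3=7  i=1*2+1=3

7,3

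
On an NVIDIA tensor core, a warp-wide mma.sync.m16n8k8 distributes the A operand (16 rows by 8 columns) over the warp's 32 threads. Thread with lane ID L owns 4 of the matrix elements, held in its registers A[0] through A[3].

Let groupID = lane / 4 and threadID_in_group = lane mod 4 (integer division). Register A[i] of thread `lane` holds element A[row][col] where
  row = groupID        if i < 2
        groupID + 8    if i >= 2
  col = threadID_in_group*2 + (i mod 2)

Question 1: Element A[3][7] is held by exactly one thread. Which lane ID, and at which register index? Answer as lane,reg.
15,1

r=3⇒gr=3,Rb=0  c=7⇒th=3,odd=1
L=3*4+3=15  i=0*2+1=1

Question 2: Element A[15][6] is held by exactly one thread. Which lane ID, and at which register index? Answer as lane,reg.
31,2

r=15⇒gr=7,Rb=1  c=6⇒th=3,odd=0
L=7*4+3=31  i=1*2+0=2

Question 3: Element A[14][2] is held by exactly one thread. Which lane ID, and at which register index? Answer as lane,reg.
r=14→G=6,rhi=1  c=2→T=1,p=0
L=6*4+1=25  i=1*2+0=2

25,2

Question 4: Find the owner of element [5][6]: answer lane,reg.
23,0

r=5->g=5,rb=0  c=6->t=3,b0=0
L=5*4+3=23  i=0*2+0=0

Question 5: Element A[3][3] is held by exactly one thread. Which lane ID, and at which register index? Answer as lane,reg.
r: 3->gid=3,r8=0  c: 3->tid=1,i&1=1
L=3*4+1=13  i=0*2+1=1

13,1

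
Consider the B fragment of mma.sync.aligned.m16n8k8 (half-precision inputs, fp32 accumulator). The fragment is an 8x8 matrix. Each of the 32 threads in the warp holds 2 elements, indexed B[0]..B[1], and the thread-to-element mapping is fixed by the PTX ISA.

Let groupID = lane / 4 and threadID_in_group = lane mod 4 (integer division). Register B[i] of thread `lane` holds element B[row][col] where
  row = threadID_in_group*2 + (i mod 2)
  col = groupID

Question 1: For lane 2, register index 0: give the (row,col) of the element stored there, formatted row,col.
L=2->gid=2>>2=0, tid=2&3=2
[0]->row 2·2+0=4  col gid=0

4,0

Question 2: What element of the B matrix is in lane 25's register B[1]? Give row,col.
L=25->g=25>>2=6, t=25&3=1
[1]->row 1·2+1=3  col g=6

3,6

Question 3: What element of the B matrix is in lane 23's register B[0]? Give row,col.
lane 23=>23/4=5, 23 mod 4=3
i=0  r:2·3+0=>6  c:5

6,5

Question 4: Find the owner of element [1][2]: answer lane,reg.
8,1

c=2→G=2  r=1→T=0,p=1
L=2*4+0=8  i=1=1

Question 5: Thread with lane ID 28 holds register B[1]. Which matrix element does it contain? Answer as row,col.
28: grp=7,tig=0
[1] (0*2+1,7) = (1,7)

1,7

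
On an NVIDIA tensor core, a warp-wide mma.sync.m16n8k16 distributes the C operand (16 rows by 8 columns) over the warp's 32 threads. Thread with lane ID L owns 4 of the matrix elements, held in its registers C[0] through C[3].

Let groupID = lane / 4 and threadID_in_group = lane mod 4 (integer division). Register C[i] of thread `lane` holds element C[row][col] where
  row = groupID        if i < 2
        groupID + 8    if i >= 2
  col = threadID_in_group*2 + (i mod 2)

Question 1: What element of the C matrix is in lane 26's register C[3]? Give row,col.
L=26⇒gr=26>>2=6, th=26&3=2
[3]⇒row 6+8=14  col 2·2+1=5

14,5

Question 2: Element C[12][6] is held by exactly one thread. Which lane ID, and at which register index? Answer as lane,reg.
19,2

r=12⇒gr=4,Rb=1  c=6⇒th=3,odd=0
L=4*4+3=19  i=1*2+0=2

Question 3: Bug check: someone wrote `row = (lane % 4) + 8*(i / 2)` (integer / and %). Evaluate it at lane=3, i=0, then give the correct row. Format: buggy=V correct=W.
buggy=3 correct=0

`(lane % 4) + 8*(i / 2)`[3,0]→3
lane 3→3/4=0, 3 mod 4=3
i=0  r:0+0→0  c:2·3+0→6
row: 3 vs 0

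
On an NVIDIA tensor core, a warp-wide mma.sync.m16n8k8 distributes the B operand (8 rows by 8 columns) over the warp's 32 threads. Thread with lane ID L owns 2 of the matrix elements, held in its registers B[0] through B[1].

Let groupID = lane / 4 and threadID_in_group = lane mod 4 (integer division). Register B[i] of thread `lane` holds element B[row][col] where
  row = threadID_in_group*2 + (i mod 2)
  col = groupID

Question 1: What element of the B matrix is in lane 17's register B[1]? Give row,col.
17: gr=4,th=1
[1] (1*2+1,4) = (3,4)

3,4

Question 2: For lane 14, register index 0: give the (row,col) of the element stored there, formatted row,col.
14: gr=3,th=2
[0] (2*2+0,3) = (4,3)

4,3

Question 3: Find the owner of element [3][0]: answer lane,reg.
c=0→G=0  r=3→T=1,p=1
L=0*4+1=1  i=1=1

1,1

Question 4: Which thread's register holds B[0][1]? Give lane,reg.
4,0

c: 1->gid=1  r: 0->tid=0,i&1=0
L=1*4+0=4  i=0=0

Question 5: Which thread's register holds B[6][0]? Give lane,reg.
3,0

c=0→G=0  r=6→T=3,p=0
L=0*4+3=3  i=0=0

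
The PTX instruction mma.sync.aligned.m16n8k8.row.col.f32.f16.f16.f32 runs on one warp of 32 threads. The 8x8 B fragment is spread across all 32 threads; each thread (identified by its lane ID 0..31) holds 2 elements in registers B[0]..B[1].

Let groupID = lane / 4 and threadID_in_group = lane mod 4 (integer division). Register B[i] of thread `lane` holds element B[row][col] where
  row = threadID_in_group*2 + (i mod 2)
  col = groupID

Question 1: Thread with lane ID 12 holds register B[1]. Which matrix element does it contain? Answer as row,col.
1,3

lane 12⇒12/4=3, 12 mod 4=0
i=1  r:2·0+1⇒1  c:3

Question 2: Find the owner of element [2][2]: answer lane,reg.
9,0

c:2=>grp=2  r:2=>tig=1,lo=0
L=2*4+1=9  i=0=0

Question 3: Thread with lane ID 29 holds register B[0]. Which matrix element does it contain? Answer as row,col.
lane 29: G=7 (29/4), T=1 (29%4)
i=0: r=1*2+0=2, c=G=7

2,7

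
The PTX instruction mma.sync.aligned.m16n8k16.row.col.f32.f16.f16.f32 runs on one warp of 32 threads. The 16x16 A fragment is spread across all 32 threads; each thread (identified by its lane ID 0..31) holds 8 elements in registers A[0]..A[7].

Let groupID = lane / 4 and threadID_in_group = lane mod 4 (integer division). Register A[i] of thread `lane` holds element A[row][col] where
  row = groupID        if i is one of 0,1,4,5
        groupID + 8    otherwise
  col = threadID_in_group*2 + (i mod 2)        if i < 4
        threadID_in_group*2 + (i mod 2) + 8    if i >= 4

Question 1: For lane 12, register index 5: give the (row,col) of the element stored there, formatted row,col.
lane 12⇒12/4=3, 12 mod 4=0
i=5  r:3+0⇒3  c:2·0+1+8⇒9

3,9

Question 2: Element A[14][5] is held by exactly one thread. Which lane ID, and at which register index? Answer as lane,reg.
26,3

r=14⇒gr=6,Rb=1  c=5⇒Cb=0,th=2,odd=1
L=6*4+2=26  i=0*4+1*2+1=3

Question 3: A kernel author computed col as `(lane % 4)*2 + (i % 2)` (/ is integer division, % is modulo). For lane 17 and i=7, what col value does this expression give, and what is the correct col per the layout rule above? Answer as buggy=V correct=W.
`(lane % 4)*2 + (i % 2)`[17,7]->3
L=17->g=17>>2=4, t=17&3=1
[7]->row 4+8=12  col 1·2+1+8=11
col: 3 vs 11

buggy=3 correct=11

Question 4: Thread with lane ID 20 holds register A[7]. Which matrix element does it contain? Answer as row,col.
13,9

lane 20->20/4=5, 20 mod 4=0
i=7  r:5+8->13  c:2·0+1+8->9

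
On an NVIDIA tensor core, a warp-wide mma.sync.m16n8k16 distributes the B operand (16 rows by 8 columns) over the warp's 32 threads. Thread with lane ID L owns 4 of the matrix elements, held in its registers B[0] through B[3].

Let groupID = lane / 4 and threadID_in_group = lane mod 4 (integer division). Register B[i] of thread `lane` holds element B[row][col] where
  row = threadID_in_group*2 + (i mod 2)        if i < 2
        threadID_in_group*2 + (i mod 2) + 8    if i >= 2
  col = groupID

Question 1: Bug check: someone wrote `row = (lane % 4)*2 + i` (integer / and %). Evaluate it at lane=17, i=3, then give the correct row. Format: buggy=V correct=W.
buggy=5 correct=11

`(lane % 4)*2 + i`[17,3]->5
lane 17->17/4=4, 17 mod 4=1
i=3  r:2·1+1+8->11  c:4
row: 5 vs 11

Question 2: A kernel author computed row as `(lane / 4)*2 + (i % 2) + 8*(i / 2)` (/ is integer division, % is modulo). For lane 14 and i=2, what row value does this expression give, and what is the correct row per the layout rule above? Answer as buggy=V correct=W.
buggy=14 correct=12

`(lane / 4)*2 + (i % 2) + 8*(i / 2)`[14,2]=>14
14: grp=3,tig=2
[2] (2*2+0+8,3) = (12,3)
row: 14 vs 12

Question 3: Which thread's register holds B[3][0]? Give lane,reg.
c:0=>grp=0  r:3=>rB=0,tig=1,lo=1
L=0*4+1=1  i=0*2+1=1

1,1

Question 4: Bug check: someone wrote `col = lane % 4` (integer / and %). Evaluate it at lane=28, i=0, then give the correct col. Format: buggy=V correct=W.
`lane % 4`[28,0]=>0
L=28=>grp=28>>2=7, tig=28&3=0
[0]=>row 0·2+0+0=0  col grp=7
col: 0 vs 7

buggy=0 correct=7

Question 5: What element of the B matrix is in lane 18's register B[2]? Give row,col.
12,4

18: gr=4,th=2
[2] (2*2+0+8,4) = (12,4)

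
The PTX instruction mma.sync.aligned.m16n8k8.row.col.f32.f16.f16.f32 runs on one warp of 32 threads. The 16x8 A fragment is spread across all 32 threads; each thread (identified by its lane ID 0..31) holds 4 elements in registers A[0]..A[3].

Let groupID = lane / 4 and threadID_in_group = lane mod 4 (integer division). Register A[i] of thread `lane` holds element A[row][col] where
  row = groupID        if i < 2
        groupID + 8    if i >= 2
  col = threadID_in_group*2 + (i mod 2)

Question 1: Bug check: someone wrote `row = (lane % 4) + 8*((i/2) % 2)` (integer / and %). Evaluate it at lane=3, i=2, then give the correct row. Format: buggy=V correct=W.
buggy=11 correct=8

`(lane % 4) + 8*((i/2) % 2)`[3,2]->11
lane 3: g=0 (3/4), t=3 (3%4)
i=2: r=0+8=8, c=3*2+0=6
row: 11 vs 8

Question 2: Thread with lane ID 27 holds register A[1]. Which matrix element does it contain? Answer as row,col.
6,7

lane 27: G=6 (27/4), T=3 (27%4)
i=1: r=6+0=6, c=3*2+1=7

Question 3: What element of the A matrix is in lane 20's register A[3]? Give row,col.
13,1

lane 20->20/4=5, 20 mod 4=0
i=3  r:5+8->13  c:2·0+1->1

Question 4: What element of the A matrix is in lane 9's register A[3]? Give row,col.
9: gid=2,tid=1
[3] (2+8,1*2+1) = (10,3)

10,3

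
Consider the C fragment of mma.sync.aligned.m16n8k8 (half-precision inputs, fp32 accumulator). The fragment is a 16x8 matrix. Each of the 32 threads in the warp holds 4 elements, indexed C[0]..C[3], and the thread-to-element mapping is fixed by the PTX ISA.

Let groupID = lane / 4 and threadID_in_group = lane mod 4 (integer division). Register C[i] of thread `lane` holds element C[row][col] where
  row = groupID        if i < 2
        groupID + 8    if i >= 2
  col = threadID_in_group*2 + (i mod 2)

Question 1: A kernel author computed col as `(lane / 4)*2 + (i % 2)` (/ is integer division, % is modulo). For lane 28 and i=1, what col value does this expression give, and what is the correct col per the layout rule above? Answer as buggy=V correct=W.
buggy=15 correct=1

`(lane / 4)*2 + (i % 2)`[28,1]->15
L=28->g=28>>2=7, t=28&3=0
[1]->row 7+0=7  col 0·2+1=1
col: 15 vs 1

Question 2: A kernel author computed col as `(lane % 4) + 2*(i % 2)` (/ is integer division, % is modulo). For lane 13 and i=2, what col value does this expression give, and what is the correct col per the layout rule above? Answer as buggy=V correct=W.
`(lane % 4) + 2*(i % 2)`[13,2]->1
13: gid=3,tid=1
[2] (3+8,1*2+0) = (11,2)
col: 1 vs 2

buggy=1 correct=2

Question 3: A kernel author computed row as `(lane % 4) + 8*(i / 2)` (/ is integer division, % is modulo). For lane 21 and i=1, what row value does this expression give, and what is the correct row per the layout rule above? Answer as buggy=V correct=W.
`(lane % 4) + 8*(i / 2)`[21,1]⇒1
lane 21: gr=5 (21/4), th=1 (21%4)
i=1: r=5+0=5, c=1*2+1=3
row: 1 vs 5

buggy=1 correct=5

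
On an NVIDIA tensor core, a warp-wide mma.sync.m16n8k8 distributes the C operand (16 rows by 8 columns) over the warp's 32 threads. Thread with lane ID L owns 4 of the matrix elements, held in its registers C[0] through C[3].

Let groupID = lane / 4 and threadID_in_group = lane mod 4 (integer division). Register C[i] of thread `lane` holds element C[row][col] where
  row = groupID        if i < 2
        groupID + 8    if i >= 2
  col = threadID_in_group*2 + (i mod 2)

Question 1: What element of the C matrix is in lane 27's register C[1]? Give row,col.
L=27→G=27>>2=6, T=27&3=3
[1]→row 6+0=6  col 3·2+1=7

6,7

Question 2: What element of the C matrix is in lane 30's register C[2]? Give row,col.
lane 30⇒30/4=7, 30 mod 4=2
i=2  r:7+8⇒15  c:2·2+0⇒4

15,4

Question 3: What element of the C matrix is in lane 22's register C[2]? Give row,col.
13,4

lane 22->22/4=5, 22 mod 4=2
i=2  r:5+8->13  c:2·2+0->4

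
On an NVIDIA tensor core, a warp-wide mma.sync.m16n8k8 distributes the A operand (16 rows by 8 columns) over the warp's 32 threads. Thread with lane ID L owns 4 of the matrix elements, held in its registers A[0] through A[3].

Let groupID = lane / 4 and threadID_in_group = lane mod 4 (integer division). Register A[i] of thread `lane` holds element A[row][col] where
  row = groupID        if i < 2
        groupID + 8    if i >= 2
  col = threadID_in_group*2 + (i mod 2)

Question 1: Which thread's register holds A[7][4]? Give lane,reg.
r=7⇒gr=7,Rb=0  c=4⇒th=2,odd=0
L=7*4+2=30  i=0*2+0=0

30,0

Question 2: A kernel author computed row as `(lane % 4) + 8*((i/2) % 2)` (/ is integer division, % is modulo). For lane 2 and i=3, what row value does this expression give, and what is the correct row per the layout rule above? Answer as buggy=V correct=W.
buggy=10 correct=8

`(lane % 4) + 8*((i/2) % 2)`[2,3]->10
L=2->g=2>>2=0, t=2&3=2
[3]->row 0+8=8  col 2·2+1=5
row: 10 vs 8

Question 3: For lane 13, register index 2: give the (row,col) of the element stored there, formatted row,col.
11,2

13: gr=3,th=1
[2] (3+8,1*2+0) = (11,2)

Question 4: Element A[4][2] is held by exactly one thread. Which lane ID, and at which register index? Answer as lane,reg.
r:4=>grp=4,rB=0  c:2=>tig=1,lo=0
L=4*4+1=17  i=0*2+0=0

17,0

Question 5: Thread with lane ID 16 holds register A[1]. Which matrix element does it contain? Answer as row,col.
lane 16: gr=4 (16/4), th=0 (16%4)
i=1: r=4+0=4, c=0*2+1=1

4,1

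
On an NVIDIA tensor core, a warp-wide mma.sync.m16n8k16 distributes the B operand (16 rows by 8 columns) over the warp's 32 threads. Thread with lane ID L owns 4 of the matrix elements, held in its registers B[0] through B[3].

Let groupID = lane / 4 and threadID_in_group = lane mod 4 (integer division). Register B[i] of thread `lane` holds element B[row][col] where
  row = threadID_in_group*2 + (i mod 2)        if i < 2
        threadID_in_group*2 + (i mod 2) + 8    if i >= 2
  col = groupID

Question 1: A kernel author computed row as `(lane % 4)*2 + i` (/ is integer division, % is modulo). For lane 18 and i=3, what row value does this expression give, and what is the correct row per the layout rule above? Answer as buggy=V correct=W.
buggy=7 correct=13

`(lane % 4)*2 + i`[18,3]→7
18: G=4,T=2
[3] (2*2+1+8,4) = (13,4)
row: 7 vs 13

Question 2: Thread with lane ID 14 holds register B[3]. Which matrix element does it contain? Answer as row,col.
L=14⇒gr=14>>2=3, th=14&3=2
[3]⇒row 2·2+1+8=13  col gr=3

13,3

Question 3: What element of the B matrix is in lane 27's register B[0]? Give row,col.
6,6

L=27→G=27>>2=6, T=27&3=3
[0]→row 3·2+0+0=6  col G=6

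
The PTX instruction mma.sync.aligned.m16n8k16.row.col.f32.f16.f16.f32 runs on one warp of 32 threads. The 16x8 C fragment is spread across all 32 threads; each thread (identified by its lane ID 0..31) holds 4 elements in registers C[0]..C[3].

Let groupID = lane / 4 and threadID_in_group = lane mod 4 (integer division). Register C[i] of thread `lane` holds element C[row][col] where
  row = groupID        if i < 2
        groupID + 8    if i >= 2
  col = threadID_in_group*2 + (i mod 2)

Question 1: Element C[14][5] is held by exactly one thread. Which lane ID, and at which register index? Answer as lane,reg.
r:14=>grp=6,rB=1  c:5=>tig=2,lo=1
L=6*4+2=26  i=1*2+1=3

26,3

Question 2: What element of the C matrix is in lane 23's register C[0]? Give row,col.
5,6

lane 23: g=5 (23/4), t=3 (23%4)
i=0: r=5+0=5, c=3*2+0=6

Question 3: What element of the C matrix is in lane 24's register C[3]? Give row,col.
lane 24: gid=6 (24/4), tid=0 (24%4)
i=3: r=6+8=14, c=0*2+1=1

14,1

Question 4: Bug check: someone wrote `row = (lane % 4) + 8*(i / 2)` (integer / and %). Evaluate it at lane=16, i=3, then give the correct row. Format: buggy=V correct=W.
`(lane % 4) + 8*(i / 2)`[16,3]→8
16: G=4,T=0
[3] (4+8,0*2+1) = (12,1)
row: 8 vs 12

buggy=8 correct=12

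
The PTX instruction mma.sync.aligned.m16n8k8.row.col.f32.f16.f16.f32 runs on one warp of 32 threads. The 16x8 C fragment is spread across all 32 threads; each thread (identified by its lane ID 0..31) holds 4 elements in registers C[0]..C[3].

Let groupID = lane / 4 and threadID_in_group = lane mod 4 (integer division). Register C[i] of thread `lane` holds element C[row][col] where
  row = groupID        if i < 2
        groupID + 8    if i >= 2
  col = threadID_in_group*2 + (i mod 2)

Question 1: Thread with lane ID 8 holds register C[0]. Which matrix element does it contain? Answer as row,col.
2,0

lane 8: grp=2 (8/4), tig=0 (8%4)
i=0: r=2+0=2, c=0*2+0=0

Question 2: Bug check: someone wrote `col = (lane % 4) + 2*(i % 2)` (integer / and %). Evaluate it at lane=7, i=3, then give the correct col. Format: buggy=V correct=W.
buggy=5 correct=7

`(lane % 4) + 2*(i % 2)`[7,3]⇒5
lane 7: gr=1 (7/4), th=3 (7%4)
i=3: r=1+8=9, c=3*2+1=7
col: 5 vs 7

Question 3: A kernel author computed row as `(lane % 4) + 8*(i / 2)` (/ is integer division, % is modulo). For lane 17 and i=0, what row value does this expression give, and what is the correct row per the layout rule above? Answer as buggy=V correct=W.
buggy=1 correct=4

`(lane % 4) + 8*(i / 2)`[17,0]->1
L=17->g=17>>2=4, t=17&3=1
[0]->row 4+0=4  col 1·2+0=2
row: 1 vs 4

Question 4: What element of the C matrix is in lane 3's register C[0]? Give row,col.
lane 3: grp=0 (3/4), tig=3 (3%4)
i=0: r=0+0=0, c=3*2+0=6

0,6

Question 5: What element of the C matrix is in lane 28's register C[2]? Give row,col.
lane 28⇒28/4=7, 28 mod 4=0
i=2  r:7+8⇒15  c:2·0+0⇒0

15,0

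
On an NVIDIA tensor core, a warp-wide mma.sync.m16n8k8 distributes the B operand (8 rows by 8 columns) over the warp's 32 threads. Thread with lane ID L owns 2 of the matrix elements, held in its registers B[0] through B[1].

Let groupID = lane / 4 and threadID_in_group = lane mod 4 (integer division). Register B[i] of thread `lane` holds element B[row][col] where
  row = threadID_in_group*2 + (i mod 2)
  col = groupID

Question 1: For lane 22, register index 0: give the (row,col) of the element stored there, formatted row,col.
4,5

lane 22->22/4=5, 22 mod 4=2
i=0  r:2·2+0->4  c:5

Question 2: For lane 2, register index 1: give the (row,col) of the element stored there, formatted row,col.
5,0

2: G=0,T=2
[1] (2*2+1,0) = (5,0)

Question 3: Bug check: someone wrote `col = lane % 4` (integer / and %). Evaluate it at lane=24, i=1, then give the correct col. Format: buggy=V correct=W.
`lane % 4`[24,1]->0
L=24->g=24>>2=6, t=24&3=0
[1]->row 0·2+1=1  col g=6
col: 0 vs 6

buggy=0 correct=6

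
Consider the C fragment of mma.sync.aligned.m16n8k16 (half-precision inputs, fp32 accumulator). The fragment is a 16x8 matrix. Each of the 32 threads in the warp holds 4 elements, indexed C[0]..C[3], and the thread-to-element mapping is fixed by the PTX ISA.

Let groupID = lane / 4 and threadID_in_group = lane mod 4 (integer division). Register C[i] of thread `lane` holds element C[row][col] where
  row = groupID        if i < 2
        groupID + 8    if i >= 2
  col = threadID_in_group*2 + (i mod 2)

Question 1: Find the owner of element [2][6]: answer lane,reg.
r=2⇒gr=2,Rb=0  c=6⇒th=3,odd=0
L=2*4+3=11  i=0*2+0=0

11,0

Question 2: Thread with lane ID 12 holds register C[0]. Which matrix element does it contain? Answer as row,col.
3,0

L=12→G=12>>2=3, T=12&3=0
[0]→row 3+0=3  col 0·2+0=0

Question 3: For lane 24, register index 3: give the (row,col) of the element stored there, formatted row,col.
14,1

lane 24→24/4=6, 24 mod 4=0
i=3  r:6+8→14  c:2·0+1→1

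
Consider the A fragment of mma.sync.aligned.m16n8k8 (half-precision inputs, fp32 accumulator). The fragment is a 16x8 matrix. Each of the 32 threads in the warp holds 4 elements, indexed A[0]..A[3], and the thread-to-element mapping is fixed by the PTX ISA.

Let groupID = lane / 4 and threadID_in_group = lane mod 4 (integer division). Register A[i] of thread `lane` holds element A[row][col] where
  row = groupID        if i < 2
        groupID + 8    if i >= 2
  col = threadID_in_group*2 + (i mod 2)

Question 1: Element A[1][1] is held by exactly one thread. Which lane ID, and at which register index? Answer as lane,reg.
4,1

r=1->g=1,rb=0  c=1->t=0,b0=1
L=1*4+0=4  i=0*2+1=1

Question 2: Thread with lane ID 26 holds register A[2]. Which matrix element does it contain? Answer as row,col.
lane 26: gid=6 (26/4), tid=2 (26%4)
i=2: r=6+8=14, c=2*2+0=4

14,4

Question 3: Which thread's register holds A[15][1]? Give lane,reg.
28,3

r=15->g=7,rb=1  c=1->t=0,b0=1
L=7*4+0=28  i=1*2+1=3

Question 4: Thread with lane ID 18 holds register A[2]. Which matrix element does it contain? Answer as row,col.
L=18->gid=18>>2=4, tid=18&3=2
[2]->row 4+8=12  col 2·2+0=4

12,4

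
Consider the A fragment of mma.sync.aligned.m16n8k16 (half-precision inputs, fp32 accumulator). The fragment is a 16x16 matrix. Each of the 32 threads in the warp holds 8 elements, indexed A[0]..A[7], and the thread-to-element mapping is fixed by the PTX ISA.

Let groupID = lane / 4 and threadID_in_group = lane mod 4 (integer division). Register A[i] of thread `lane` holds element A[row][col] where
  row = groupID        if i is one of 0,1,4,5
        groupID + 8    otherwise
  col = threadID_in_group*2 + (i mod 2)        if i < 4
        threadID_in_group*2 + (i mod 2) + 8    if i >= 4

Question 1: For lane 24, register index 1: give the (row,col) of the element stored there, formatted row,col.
6,1

lane 24: gid=6 (24/4), tid=0 (24%4)
i=1: r=6+0=6, c=0*2+1+0=1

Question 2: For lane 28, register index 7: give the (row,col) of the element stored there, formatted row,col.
L=28->g=28>>2=7, t=28&3=0
[7]->row 7+8=15  col 0·2+1+8=9

15,9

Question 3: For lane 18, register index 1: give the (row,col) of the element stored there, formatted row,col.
4,5

18: grp=4,tig=2
[1] (4+0,2*2+1+0) = (4,5)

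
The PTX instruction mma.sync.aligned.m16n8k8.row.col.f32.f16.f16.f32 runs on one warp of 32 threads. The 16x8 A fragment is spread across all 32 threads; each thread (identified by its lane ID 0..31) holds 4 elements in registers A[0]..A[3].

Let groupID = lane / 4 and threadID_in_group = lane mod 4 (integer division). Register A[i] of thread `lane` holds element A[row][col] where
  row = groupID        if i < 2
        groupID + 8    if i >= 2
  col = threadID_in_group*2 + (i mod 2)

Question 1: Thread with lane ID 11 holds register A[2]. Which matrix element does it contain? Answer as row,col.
lane 11: G=2 (11/4), T=3 (11%4)
i=2: r=2+8=10, c=3*2+0=6

10,6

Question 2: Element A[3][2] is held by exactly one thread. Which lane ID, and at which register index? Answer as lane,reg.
r: 3->gid=3,r8=0  c: 2->tid=1,i&1=0
L=3*4+1=13  i=0*2+0=0

13,0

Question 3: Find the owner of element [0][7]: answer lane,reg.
r=0->g=0,rb=0  c=7->t=3,b0=1
L=0*4+3=3  i=0*2+1=1

3,1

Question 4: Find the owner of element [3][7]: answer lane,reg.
15,1

r=3->g=3,rb=0  c=7->t=3,b0=1
L=3*4+3=15  i=0*2+1=1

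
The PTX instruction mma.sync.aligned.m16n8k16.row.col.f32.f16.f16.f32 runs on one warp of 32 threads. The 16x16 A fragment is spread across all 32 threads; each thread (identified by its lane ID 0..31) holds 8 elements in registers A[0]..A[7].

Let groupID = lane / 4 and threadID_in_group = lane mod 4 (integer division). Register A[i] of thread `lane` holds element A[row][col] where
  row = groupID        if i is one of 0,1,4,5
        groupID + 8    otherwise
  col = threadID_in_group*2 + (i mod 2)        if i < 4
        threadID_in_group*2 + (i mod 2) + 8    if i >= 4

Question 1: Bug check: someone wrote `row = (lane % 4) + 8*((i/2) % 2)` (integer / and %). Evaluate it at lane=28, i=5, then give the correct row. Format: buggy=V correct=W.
`(lane % 4) + 8*((i/2) % 2)`[28,5]=>0
28: grp=7,tig=0
[5] (7+0,0*2+1+8) = (7,9)
row: 0 vs 7

buggy=0 correct=7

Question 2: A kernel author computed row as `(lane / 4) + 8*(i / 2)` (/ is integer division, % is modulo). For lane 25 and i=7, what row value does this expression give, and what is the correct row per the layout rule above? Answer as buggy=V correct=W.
`(lane / 4) + 8*(i / 2)`[25,7]->30
L=25->g=25>>2=6, t=25&3=1
[7]->row 6+8=14  col 1·2+1+8=11
row: 30 vs 14

buggy=30 correct=14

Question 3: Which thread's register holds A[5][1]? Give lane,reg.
20,1

r=5->g=5,rb=0  c=1->cb=0,t=0,b0=1
L=5*4+0=20  i=0*4+0*2+1=1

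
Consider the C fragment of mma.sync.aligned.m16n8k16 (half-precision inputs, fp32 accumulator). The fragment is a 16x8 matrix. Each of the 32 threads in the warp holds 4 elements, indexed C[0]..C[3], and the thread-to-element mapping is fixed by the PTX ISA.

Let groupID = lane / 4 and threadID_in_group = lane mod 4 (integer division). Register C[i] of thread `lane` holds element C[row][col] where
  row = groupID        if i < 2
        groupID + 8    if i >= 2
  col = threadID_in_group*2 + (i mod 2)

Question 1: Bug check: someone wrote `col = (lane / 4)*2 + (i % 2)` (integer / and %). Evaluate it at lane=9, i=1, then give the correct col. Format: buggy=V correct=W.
`(lane / 4)*2 + (i % 2)`[9,1]->5
lane 9->9/4=2, 9 mod 4=1
i=1  r:2+0->2  c:2·1+1->3
col: 5 vs 3

buggy=5 correct=3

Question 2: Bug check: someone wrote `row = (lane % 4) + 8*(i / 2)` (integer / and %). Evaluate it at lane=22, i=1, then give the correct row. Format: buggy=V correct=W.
buggy=2 correct=5

`(lane % 4) + 8*(i / 2)`[22,1]->2
22: g=5,t=2
[1] (5+0,2*2+1) = (5,5)
row: 2 vs 5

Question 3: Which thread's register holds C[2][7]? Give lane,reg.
r:2=>grp=2,rB=0  c:7=>tig=3,lo=1
L=2*4+3=11  i=0*2+1=1

11,1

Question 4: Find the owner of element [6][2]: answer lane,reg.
25,0

r=6⇒gr=6,Rb=0  c=2⇒th=1,odd=0
L=6*4+1=25  i=0*2+0=0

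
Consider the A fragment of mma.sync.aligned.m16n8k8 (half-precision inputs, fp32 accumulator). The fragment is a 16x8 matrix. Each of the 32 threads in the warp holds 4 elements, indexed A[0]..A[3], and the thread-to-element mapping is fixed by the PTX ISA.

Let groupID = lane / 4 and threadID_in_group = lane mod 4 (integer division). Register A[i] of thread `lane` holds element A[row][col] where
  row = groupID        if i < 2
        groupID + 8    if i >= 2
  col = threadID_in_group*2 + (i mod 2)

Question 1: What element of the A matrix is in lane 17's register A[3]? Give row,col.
12,3

17: gid=4,tid=1
[3] (4+8,1*2+1) = (12,3)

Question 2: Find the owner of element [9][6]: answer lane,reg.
r=9->g=1,rb=1  c=6->t=3,b0=0
L=1*4+3=7  i=1*2+0=2

7,2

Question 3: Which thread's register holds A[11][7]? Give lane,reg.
r=11→G=3,rhi=1  c=7→T=3,p=1
L=3*4+3=15  i=1*2+1=3

15,3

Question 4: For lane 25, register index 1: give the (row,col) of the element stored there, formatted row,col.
6,3

lane 25: G=6 (25/4), T=1 (25%4)
i=1: r=6+0=6, c=1*2+1=3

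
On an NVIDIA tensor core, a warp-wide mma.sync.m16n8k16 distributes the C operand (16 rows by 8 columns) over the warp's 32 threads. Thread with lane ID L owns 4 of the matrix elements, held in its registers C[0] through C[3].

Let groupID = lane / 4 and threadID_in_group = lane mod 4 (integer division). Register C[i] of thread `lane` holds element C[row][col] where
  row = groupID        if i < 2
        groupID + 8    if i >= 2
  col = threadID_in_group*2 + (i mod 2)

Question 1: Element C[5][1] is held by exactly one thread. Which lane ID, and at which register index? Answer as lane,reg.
20,1

r=5→G=5,rhi=0  c=1→T=0,p=1
L=5*4+0=20  i=0*2+1=1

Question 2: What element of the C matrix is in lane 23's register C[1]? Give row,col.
5,7

L=23=>grp=23>>2=5, tig=23&3=3
[1]=>row 5+0=5  col 3·2+1=7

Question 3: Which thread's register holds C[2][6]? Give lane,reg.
r=2->g=2,rb=0  c=6->t=3,b0=0
L=2*4+3=11  i=0*2+0=0

11,0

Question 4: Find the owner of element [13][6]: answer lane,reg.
23,2

r:13=>grp=5,rB=1  c:6=>tig=3,lo=0
L=5*4+3=23  i=1*2+0=2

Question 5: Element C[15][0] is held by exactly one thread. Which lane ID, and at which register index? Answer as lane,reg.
r=15->g=7,rb=1  c=0->t=0,b0=0
L=7*4+0=28  i=1*2+0=2

28,2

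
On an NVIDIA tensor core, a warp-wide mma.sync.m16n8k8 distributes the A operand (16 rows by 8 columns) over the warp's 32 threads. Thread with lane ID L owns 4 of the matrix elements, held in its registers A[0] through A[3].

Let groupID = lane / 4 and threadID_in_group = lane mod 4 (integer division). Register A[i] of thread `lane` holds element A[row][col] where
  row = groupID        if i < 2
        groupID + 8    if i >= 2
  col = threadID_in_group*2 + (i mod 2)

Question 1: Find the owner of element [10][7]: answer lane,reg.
11,3

r=10→G=2,rhi=1  c=7→T=3,p=1
L=2*4+3=11  i=1*2+1=3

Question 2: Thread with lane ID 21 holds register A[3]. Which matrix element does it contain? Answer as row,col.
lane 21: grp=5 (21/4), tig=1 (21%4)
i=3: r=5+8=13, c=1*2+1=3

13,3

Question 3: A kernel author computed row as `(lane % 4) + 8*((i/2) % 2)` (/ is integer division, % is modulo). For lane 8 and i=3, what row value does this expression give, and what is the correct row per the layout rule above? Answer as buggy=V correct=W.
buggy=8 correct=10

`(lane % 4) + 8*((i/2) % 2)`[8,3]⇒8
L=8⇒gr=8>>2=2, th=8&3=0
[3]⇒row 2+8=10  col 0·2+1=1
row: 8 vs 10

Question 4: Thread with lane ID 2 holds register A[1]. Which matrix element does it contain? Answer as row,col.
lane 2⇒2/4=0, 2 mod 4=2
i=1  r:0+0⇒0  c:2·2+1⇒5

0,5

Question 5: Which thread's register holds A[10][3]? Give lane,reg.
9,3

r=10⇒gr=2,Rb=1  c=3⇒th=1,odd=1
L=2*4+1=9  i=1*2+1=3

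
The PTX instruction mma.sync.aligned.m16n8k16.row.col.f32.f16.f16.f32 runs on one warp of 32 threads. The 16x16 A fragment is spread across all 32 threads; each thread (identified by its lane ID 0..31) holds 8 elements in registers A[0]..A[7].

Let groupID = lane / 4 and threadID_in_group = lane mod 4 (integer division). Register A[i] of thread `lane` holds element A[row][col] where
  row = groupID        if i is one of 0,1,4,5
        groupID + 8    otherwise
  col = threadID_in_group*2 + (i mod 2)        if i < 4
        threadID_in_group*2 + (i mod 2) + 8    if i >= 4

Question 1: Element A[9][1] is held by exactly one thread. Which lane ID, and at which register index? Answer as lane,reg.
4,3

r=9⇒gr=1,Rb=1  c=1⇒Cb=0,th=0,odd=1
L=1*4+0=4  i=0*4+1*2+1=3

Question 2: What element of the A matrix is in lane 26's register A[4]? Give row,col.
26: G=6,T=2
[4] (6+0,2*2+0+8) = (6,12)

6,12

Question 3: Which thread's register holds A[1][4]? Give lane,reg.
6,0

r: 1->gid=1,r8=0  c: 4->c8=0,tid=2,i&1=0
L=1*4+2=6  i=0*4+0*2+0=0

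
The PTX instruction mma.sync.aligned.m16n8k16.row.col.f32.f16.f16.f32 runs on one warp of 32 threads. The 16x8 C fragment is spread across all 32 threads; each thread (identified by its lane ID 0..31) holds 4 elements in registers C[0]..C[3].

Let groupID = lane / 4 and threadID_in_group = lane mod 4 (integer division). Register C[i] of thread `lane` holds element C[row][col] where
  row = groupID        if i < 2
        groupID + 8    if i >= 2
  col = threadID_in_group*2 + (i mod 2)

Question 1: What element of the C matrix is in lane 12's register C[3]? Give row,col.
11,1

L=12⇒gr=12>>2=3, th=12&3=0
[3]⇒row 3+8=11  col 0·2+1=1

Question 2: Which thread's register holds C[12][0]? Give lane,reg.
r=12→G=4,rhi=1  c=0→T=0,p=0
L=4*4+0=16  i=1*2+0=2

16,2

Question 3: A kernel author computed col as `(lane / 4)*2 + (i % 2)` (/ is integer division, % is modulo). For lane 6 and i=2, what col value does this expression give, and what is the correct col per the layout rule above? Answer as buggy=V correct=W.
buggy=2 correct=4

`(lane / 4)*2 + (i % 2)`[6,2]=>2
lane 6=>6/4=1, 6 mod 4=2
i=2  r:1+8=>9  c:2·2+0=>4
col: 2 vs 4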